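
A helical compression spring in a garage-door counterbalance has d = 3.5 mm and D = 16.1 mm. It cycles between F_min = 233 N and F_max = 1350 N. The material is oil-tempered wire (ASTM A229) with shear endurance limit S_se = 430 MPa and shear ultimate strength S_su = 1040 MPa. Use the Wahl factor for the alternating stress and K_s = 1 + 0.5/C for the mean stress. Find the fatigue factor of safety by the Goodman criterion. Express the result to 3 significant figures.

C = D/d = 16.1/3.5 = 4.6000; K_W = (4C−1)/(4C−4)+0.615/C = 1.3420; K_s = 1+0.5/C = 1.1087
F_a = (F_max−F_min)/2 = 558.5 N; F_m = (F_max+F_min)/2 = 791.5 N
τ_a = K_W·8F_aD/(πd³) = 1.3420 × 534.05 = 716.72 MPa
τ_m = K_s·8F_mD/(πd³) = 1.1087 × 756.86 = 839.12 MPa
Goodman: 1/n_f = τ_a/S_se + τ_m/S_su = 716.72/430 + 839.12/1040 = 1.66678 + 0.80685 = 2.4736
n_f = 1/2.4736 = 0.4043

0.404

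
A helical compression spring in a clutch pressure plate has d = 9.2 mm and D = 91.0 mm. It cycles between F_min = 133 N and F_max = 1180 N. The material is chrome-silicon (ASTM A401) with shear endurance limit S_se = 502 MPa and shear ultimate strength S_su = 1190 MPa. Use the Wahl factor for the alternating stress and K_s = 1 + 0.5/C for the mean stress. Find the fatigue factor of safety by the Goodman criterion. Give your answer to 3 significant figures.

C = D/d = 91.0/9.2 = 9.8913; K_W = (4C−1)/(4C−4)+0.615/C = 1.1465; K_s = 1+0.5/C = 1.0505
F_a = (F_max−F_min)/2 = 523.5 N; F_m = (F_max+F_min)/2 = 656.5 N
τ_a = K_W·8F_aD/(πd³) = 1.1465 × 155.79 = 178.62 MPa
τ_m = K_s·8F_mD/(πd³) = 1.0505 × 195.37 = 205.24 MPa
Goodman: 1/n_f = τ_a/S_se + τ_m/S_su = 178.62/502 + 205.24/1190 = 0.35581 + 0.17247 = 0.52828
n_f = 1/0.52828 = 1.893

1.89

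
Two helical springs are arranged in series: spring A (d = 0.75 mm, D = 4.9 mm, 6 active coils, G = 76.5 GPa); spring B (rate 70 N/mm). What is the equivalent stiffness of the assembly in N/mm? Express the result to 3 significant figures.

4.04 N/mm

k_A = Gd⁴/(8D³N_a) = (76.5×10³)(0.75⁴)/(8·4.9³·6) = 4.2862 N/mm
Series: 1/k_eq = 1/4.2862 + 1/70 = 0.24759; k_eq = 4.0389 N/mm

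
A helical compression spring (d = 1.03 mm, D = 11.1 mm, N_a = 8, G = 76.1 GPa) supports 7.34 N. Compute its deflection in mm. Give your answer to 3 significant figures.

7.50 mm

k = Gd⁴/(8D³N_a) = (76.1×10³)(1.03⁴)/(8·11.1³·8) = 0.97855 N/mm
δ = F/k = 7.34 / 0.97855 = 7.5009 mm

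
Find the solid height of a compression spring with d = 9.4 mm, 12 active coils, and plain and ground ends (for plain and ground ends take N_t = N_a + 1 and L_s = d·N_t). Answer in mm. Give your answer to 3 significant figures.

plain and ground ends: N_t = N_a + 1 = 12 + 1 = 13
L_s = d·N_t = 9.4 × 13 = 122.2 mm

122 mm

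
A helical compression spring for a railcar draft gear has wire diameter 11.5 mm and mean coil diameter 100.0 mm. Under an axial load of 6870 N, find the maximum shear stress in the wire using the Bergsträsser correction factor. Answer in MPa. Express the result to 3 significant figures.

1330 MPa

Spring index C = D/d = 100.0/11.5 = 8.6957
K_B = (4C+2)/(4C−3) = 36.783/31.783 = 1.1573
τ₀ = 8FD/(πd³) = 8·6870·100.0/(π·11.5³) = 5.496e+06/4778 = 1150.3 MPa
τ_max = K·τ₀ = 1.1573 × 1150.3 = 1331.2 MPa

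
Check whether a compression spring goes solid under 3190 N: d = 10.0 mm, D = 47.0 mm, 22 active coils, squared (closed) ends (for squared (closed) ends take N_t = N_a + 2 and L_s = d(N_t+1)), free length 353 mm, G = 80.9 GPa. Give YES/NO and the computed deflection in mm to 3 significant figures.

k = Gd⁴/(8D³N_a) = (80.9×10³)(10.0⁴)/(8·47.0³·22) = 44.273 N/mm
N_t = 24; L_s = 10.0·25 = 250 mm; δ_solid = L₀ − L_s = 353 − 250 = 103 mm
δ = F/k = 3190/44.273 = 72.052 mm
δ < δ_solid → spring does not go solid

NO, δ = 72.1 mm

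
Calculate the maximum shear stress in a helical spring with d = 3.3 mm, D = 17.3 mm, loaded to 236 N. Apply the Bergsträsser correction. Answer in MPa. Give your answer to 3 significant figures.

Spring index C = D/d = 17.3/3.3 = 5.2424
K_B = (4C+2)/(4C−3) = 22.970/17.970 = 1.2782
τ₀ = 8FD/(πd³) = 8·236·17.3/(π·3.3³) = 32662.4/112.9 = 289.31 MPa
τ_max = K·τ₀ = 1.2782 × 289.31 = 369.8 MPa

370 MPa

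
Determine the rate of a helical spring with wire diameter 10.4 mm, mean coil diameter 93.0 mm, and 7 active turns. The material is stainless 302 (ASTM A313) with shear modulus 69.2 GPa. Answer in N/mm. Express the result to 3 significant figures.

k = Gd⁴/(8D³N_a) = (69.2×10³ × 10.4⁴) / (8 × 93.0³ × 7)
  = 8.09542e+08 / 4.5044e+07 = 17.972 N/mm

18.0 N/mm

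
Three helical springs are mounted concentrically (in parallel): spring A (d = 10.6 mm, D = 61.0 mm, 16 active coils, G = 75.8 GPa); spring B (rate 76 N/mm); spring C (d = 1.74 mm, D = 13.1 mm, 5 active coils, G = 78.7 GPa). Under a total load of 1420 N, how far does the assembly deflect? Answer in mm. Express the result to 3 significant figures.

k_A = Gd⁴/(8D³N_a) = (75.8×10³)(10.6⁴)/(8·61.0³·16) = 32.938 N/mm
k_C = Gd⁴/(8D³N_a) = (78.7×10³)(1.74⁴)/(8·13.1³·5) = 8.0223 N/mm
Parallel: k_eq = 32.938 + 76 + 8.0223 = 116.96 N/mm
δ = F/k_eq = 1420/116.96 = 12.141 mm

12.1 mm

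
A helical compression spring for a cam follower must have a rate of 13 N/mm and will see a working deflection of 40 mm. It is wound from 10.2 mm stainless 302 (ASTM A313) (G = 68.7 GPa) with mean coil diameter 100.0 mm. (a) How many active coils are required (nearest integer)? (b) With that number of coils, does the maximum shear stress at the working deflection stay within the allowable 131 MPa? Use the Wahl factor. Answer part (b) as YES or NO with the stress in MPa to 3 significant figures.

(a) 7 coils; (b) NO, τ_max = 146 MPa

N_a = Gd⁴/(8D³k) = (68.7×10³)(10.2⁴)/(8·100.0³·13) = 7.15 → N_a = 7
Actual rate k = Gd⁴/(8D³·7) = 13.279 N/mm
Working load F = kδ = 13.279·40 = 531.16 N
C = 100.0/10.2 = 9.8039; K_W = (4C−1)/(4C−4)+0.615/C = 1.1479
τ_max = K_W·8FD/(πd³) = 1.1479·127.46 = 146.31 MPa
τ_max > 131 MPa → exceeds allowable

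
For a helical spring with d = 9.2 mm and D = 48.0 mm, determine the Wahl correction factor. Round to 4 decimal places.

1.2957

C = D/d = 48.0/9.2 = 5.2174
K_W = (4C−1)/(4C−4) + 0.615/C = 19.870/16.870 + 0.1179 = 1.2957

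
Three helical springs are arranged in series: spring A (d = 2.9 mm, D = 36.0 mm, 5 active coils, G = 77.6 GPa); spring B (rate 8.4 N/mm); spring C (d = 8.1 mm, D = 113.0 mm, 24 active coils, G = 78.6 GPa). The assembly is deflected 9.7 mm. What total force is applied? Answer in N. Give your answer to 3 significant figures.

7.59 N

k_A = Gd⁴/(8D³N_a) = (77.6×10³)(2.9⁴)/(8·36.0³·5) = 2.9409 N/mm
k_C = Gd⁴/(8D³N_a) = (78.6×10³)(8.1⁴)/(8·113.0³·24) = 1.2213 N/mm
Series: 1/k_eq = 1/2.9409 + 1/8.4 + 1/1.2213 = 1.2779; k_eq = 0.78255 N/mm
F = k_eq·δ = 0.78255·9.7 = 7.5908 N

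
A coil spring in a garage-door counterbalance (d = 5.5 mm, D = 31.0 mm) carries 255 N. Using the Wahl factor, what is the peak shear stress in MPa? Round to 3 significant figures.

Spring index C = D/d = 31.0/5.5 = 5.6364
K_W = (4C−1)/(4C−4) + 0.615/C = 21.545/18.545 + 0.1091 = 1.2709
τ₀ = 8FD/(πd³) = 8·255·31.0/(π·5.5³) = 63240/522.68 = 120.99 MPa
τ_max = K·τ₀ = 1.2709 × 120.99 = 153.77 MPa

154 MPa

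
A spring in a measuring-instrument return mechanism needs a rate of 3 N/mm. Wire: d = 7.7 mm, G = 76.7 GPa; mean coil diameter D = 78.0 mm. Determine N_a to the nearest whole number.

N_a = Gd⁴/(8D³k) = (76.7×10³ × 7.7⁴)/(8 × 78.0³ × 3)
    = 2.69624e+08 / 1.13892e+07 = 23.67 → 24 coils

24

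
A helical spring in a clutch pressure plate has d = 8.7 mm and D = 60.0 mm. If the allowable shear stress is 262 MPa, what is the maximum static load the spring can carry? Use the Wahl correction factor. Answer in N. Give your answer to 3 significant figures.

928 N

C = D/d = 60.0/8.7 = 6.8966
K_W = (4C−1)/(4C−4) + 0.615/C = 26.586/23.586 + 0.0892 = 1.2164
τ_max = K·8FD/(πd³) → F_max = τ_allow·πd³/(8DK)
F_max = 262·π·8.7³/(8·60.0·1.2164) = 5.4201e+05/583.86 = 928.33 N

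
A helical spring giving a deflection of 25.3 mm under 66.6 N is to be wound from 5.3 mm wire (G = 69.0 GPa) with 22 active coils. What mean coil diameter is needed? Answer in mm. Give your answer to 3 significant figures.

49.0 mm

Required rate k = F/δ = 66.6/25.3 = 2.6324 N/mm
D = (Gd⁴/(8N_a·k))^(1/3) = (69.0×10³·5.3⁴/(8·22·2.6324))^(1/3)
  = (117513)^(1/3) = 48.9811 mm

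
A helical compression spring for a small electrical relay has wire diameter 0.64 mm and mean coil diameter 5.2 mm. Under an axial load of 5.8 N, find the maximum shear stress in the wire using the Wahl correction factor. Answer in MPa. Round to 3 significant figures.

346 MPa

Spring index C = D/d = 5.2/0.64 = 8.1250
K_W = (4C−1)/(4C−4) + 0.615/C = 31.500/28.500 + 0.0757 = 1.1810
τ₀ = 8FD/(πd³) = 8·5.8·5.2/(π·0.64³) = 241.28/0.82355 = 292.98 MPa
τ_max = K·τ₀ = 1.1810 × 292.98 = 345.99 MPa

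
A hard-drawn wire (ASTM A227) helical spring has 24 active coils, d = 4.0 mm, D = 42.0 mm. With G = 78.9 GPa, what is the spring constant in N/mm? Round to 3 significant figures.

k = Gd⁴/(8D³N_a) = (78.9×10³ × 4.0⁴) / (8 × 42.0³ × 24)
  = 2.01984e+07 / 1.42249e+07 = 1.4199 N/mm

1.42 N/mm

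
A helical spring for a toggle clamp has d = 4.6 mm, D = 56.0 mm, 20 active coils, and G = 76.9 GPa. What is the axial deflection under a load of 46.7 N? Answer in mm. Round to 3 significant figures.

38.1 mm

k = Gd⁴/(8D³N_a) = (76.9×10³)(4.6⁴)/(8·56.0³·20) = 1.2254 N/mm
δ = F/k = 46.7 / 1.2254 = 38.11 mm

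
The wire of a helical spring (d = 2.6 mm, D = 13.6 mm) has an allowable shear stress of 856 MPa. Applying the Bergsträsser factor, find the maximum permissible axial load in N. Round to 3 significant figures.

C = D/d = 13.6/2.6 = 5.2308
K_B = (4C+2)/(4C−3) = 22.923/17.923 = 1.2790
τ_max = K·8FD/(πd³) → F_max = τ_allow·πd³/(8DK)
F_max = 856·π·2.6³/(8·13.6·1.2790) = 47265/139.15 = 339.67 N

340 N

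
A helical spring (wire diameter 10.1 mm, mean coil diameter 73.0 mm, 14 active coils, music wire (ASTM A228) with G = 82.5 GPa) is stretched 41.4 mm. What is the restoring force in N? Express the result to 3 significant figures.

816 N

k = Gd⁴/(8D³N_a) = (82.5×10³)(10.1⁴)/(8·73.0³·14) = 19.704 N/mm
F = k·δ = 19.704 × 41.4 = 815.74 N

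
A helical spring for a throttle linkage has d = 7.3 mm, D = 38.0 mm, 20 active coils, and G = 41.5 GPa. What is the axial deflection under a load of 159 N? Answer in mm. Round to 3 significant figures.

k = Gd⁴/(8D³N_a) = (41.5×10³)(7.3⁴)/(8·38.0³·20) = 13.424 N/mm
δ = F/k = 159 / 13.424 = 11.845 mm

11.8 mm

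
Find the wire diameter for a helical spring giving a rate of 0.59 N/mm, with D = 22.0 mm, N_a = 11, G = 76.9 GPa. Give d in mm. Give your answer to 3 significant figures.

1.64 mm

d = (8D³N_a·k / G)^(1/4) = (8·22.0³·11·0.59 / (76.9×10³))^0.25
  = (7.1891)^0.25 = 1.6375 mm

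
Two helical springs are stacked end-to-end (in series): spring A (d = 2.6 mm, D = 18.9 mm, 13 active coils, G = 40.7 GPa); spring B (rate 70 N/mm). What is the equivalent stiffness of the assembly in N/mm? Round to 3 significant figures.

k_A = Gd⁴/(8D³N_a) = (40.7×10³)(2.6⁴)/(8·18.9³·13) = 2.6489 N/mm
Series: 1/k_eq = 1/2.6489 + 1/70 = 0.3918; k_eq = 2.5523 N/mm

2.55 N/mm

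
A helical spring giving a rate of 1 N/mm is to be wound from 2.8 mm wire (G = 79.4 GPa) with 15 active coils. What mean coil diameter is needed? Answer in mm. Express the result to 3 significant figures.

34.4 mm

D = (Gd⁴/(8N_a·k))^(1/3) = (79.4×10³·2.8⁴/(8·15·1))^(1/3)
  = (40669.7)^(1/3) = 34.3893 mm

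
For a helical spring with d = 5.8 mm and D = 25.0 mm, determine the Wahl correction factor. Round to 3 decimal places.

C = D/d = 25.0/5.8 = 4.3103
K_W = (4C−1)/(4C−4) + 0.615/C = 16.241/13.241 + 0.1427 = 1.3692

1.369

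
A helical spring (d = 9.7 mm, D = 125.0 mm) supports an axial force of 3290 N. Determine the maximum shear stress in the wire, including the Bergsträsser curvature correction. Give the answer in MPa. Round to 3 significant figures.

Spring index C = D/d = 125.0/9.7 = 12.8866
K_B = (4C+2)/(4C−3) = 53.546/48.546 = 1.1030
τ₀ = 8FD/(πd³) = 8·3290·125.0/(π·9.7³) = 3.29e+06/2867.2 = 1147.4 MPa
τ_max = K·τ₀ = 1.1030 × 1147.4 = 1265.6 MPa

1270 MPa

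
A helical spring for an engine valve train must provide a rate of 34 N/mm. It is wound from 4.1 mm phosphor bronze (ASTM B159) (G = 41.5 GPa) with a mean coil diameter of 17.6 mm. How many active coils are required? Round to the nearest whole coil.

8

N_a = Gd⁴/(8D³k) = (41.5×10³ × 4.1⁴)/(8 × 17.6³ × 34)
    = 1.17269e+07 / 1.48288e+06 = 7.908 → 8 coils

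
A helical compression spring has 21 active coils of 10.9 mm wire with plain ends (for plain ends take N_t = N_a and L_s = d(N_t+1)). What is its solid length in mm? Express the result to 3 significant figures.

plain ends: N_t = N_a = 21
L_s = d·(N_t+1) = 10.9 × 22 = 239.8 mm

240 mm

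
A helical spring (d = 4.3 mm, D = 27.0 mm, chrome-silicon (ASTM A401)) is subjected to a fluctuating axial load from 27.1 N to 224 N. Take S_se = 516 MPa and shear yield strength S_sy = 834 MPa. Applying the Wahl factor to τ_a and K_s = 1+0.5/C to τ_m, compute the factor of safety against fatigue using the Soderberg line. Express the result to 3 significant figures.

C = D/d = 27.0/4.3 = 6.2791; K_W = (4C−1)/(4C−4)+0.615/C = 1.2400; K_s = 1+0.5/C = 1.0796
F_a = (F_max−F_min)/2 = 98.45 N; F_m = (F_max+F_min)/2 = 125.55 N
τ_a = K_W·8F_aD/(πd³) = 1.2400 × 85.136 = 105.57 MPa
τ_m = K_s·8F_mD/(πd³) = 1.0796 × 108.57 = 117.22 MPa
Soderberg: 1/n_f = τ_a/S_se + τ_m/S_sy = 105.57/516 + 117.22/834 = 0.20459 + 0.14055 = 0.34514
n_f = 1/0.34514 = 2.897

2.90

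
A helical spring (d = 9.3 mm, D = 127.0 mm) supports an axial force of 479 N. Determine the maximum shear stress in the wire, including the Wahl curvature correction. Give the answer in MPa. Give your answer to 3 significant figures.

213 MPa

Spring index C = D/d = 127.0/9.3 = 13.6559
K_W = (4C−1)/(4C−4) + 0.615/C = 53.624/50.624 + 0.0450 = 1.1043
τ₀ = 8FD/(πd³) = 8·479·127.0/(π·9.3³) = 486664/2527 = 192.59 MPa
τ_max = K·τ₀ = 1.1043 × 192.59 = 212.67 MPa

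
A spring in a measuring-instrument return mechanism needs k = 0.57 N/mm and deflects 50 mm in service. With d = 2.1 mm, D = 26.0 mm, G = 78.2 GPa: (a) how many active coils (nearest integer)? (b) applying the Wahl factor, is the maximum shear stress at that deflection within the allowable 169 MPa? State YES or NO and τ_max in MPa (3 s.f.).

N_a = Gd⁴/(8D³k) = (78.2×10³)(2.1⁴)/(8·26.0³·0.57) = 18.98 → N_a = 19
Actual rate k = Gd⁴/(8D³·19) = 0.56927 N/mm
Working load F = kδ = 0.56927·50 = 28.464 N
C = 26.0/2.1 = 12.3810; K_W = (4C−1)/(4C−4)+0.615/C = 1.1156
τ_max = K_W·8FD/(πd³) = 1.1156·203.49 = 227.01 MPa
τ_max > 169 MPa → exceeds allowable

(a) 19 coils; (b) NO, τ_max = 227 MPa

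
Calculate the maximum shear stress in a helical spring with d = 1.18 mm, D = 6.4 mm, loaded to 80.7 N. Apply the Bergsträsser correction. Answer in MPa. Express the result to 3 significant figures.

1010 MPa

Spring index C = D/d = 6.4/1.18 = 5.4237
K_B = (4C+2)/(4C−3) = 23.695/18.695 = 1.2675
τ₀ = 8FD/(πd³) = 8·80.7·6.4/(π·1.18³) = 4131.84/5.1617 = 800.47 MPa
τ_max = K·τ₀ = 1.2675 × 800.47 = 1014.6 MPa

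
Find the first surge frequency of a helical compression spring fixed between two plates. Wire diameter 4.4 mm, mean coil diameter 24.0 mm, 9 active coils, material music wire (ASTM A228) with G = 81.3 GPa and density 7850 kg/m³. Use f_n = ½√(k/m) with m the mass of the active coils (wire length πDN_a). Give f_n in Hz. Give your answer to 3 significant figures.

k = Gd⁴/(8D³N_a) = (81.3×10³)(4.4⁴)/(8·24.0³·9) = 30.615 N/mm = 30615 N/m
Wire length L = πDN_a = π·24.0·9 = 678.58 mm
m = ρ·(πd²/4)·L = 7850 × 15.205×10⁻⁶ m² × 0.67858 m = 0.080997 kg
f_n = ½√(k/m) = 0.5·√(30615/0.080997) = 0.5·√(3.7798e+05) = 307.4 Hz

307 Hz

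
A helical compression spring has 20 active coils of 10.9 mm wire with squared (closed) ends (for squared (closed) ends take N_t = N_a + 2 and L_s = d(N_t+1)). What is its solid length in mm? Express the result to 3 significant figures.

251 mm

squared (closed) ends: N_t = N_a + 2 = 20 + 2 = 22
L_s = d·(N_t+1) = 10.9 × 23 = 250.7 mm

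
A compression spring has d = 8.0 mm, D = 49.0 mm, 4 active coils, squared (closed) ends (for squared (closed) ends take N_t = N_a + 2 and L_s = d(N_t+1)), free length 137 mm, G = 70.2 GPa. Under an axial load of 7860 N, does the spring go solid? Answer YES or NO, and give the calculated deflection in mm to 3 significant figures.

YES, δ = 103 mm

k = Gd⁴/(8D³N_a) = (70.2×10³)(8.0⁴)/(8·49.0³·4) = 76.376 N/mm
N_t = 6; L_s = 8.0·7 = 56 mm; δ_solid = L₀ − L_s = 137 − 56 = 81 mm
δ = F/k = 7860/76.376 = 102.91 mm
δ ≥ δ_solid → spring goes solid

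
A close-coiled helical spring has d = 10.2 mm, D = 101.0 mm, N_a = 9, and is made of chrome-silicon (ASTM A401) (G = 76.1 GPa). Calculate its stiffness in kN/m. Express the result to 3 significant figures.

11.1 kN/m

k = Gd⁴/(8D³N_a) = (76.1×10³ × 10.2⁴) / (8 × 101.0³ × 9)
  = 8.23731e+08 / 7.41817e+07 = 11.104 N/mm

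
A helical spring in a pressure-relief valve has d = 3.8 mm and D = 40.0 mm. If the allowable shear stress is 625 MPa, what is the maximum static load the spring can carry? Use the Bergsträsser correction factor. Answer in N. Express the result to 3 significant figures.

C = D/d = 40.0/3.8 = 10.5263
K_B = (4C+2)/(4C−3) = 44.105/39.105 = 1.1279
τ_max = K·8FD/(πd³) → F_max = τ_allow·πd³/(8DK)
F_max = 625·π·3.8³/(8·40.0·1.1279) = 1.0774e+05/360.92 = 298.52 N

299 N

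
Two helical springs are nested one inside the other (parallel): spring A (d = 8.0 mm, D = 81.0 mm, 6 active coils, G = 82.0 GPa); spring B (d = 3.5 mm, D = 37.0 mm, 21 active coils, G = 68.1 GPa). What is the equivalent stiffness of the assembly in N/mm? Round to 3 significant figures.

14.4 N/mm

k_A = Gd⁴/(8D³N_a) = (82.0×10³)(8.0⁴)/(8·81.0³·6) = 13.167 N/mm
k_B = Gd⁴/(8D³N_a) = (68.1×10³)(3.5⁴)/(8·37.0³·21) = 1.2009 N/mm
Parallel: k_eq = 13.167 + 1.2009 = 14.368 N/mm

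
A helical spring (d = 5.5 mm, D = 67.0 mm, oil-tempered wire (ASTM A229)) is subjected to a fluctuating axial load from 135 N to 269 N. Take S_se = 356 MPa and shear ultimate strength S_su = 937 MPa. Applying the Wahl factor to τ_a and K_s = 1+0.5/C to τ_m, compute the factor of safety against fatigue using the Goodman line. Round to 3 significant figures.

2.24

C = D/d = 67.0/5.5 = 12.1818; K_W = (4C−1)/(4C−4)+0.615/C = 1.1176; K_s = 1+0.5/C = 1.0410
F_a = (F_max−F_min)/2 = 67 N; F_m = (F_max+F_min)/2 = 202 N
τ_a = K_W·8F_aD/(πd³) = 1.1176 × 68.707 = 76.784 MPa
τ_m = K_s·8F_mD/(πd³) = 1.0410 × 207.15 = 215.65 MPa
Goodman: 1/n_f = τ_a/S_se + τ_m/S_su = 76.784/356 + 215.65/937 = 0.21569 + 0.23015 = 0.44583
n_f = 1/0.44583 = 2.243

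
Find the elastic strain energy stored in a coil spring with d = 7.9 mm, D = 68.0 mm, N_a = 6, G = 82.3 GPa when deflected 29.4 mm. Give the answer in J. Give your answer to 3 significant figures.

9.18 J

k = Gd⁴/(8D³N_a) = (82.3×10³)(7.9⁴)/(8·68.0³·6) = 21.239 N/mm
U = ½kδ² = 0.5 × 21.239 × 29.4² = 9179.2 N·mm = 9.1792 J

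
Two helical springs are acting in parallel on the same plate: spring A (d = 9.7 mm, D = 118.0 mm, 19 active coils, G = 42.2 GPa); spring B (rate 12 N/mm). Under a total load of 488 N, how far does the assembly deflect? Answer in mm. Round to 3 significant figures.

36.2 mm

k_A = Gd⁴/(8D³N_a) = (42.2×10³)(9.7⁴)/(8·118.0³·19) = 1.4959 N/mm
Parallel: k_eq = 1.4959 + 12 = 13.496 N/mm
δ = F/k_eq = 488/13.496 = 36.159 mm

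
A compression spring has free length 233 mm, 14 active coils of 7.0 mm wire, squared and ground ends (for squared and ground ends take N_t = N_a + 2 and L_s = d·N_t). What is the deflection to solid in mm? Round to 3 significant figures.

121 mm

N_t = 16; L_s = 7.0·16 = 112 mm
δ_solid = L₀ − L_s = 233 − 112 = 121 mm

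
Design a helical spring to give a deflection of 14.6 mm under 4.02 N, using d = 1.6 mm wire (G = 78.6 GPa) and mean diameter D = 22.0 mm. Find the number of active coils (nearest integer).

22

Required rate k = F/δ = 4.02/14.6 = 0.27534 N/mm
N_a = Gd⁴/(8D³k) = (78.6×10³ × 1.6⁴)/(8 × 22.0³ × 0.27534)
    = 515113 / 23454.8 = 21.96 → 22 coils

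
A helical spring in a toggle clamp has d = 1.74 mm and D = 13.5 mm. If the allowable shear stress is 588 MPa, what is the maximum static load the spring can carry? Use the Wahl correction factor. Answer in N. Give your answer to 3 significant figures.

C = D/d = 13.5/1.74 = 7.7586
K_W = (4C−1)/(4C−4) + 0.615/C = 30.034/27.034 + 0.0793 = 1.1902
τ_max = K·8FD/(πd³) → F_max = τ_allow·πd³/(8DK)
F_max = 588·π·1.74³/(8·13.5·1.1902) = 9731.4/128.55 = 75.704 N

75.7 N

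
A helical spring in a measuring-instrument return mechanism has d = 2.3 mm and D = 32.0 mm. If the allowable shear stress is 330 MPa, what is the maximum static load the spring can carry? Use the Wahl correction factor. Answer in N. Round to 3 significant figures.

C = D/d = 32.0/2.3 = 13.9130
K_W = (4C−1)/(4C−4) + 0.615/C = 54.652/51.652 + 0.0442 = 1.1023
τ_max = K·8FD/(πd³) → F_max = τ_allow·πd³/(8DK)
F_max = 330·π·2.3³/(8·32.0·1.1023) = 12614/282.18 = 44.701 N

44.7 N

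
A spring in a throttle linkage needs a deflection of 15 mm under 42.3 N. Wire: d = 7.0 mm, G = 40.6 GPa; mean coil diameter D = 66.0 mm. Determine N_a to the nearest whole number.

Required rate k = F/δ = 42.3/15 = 2.82 N/mm
N_a = Gd⁴/(8D³k) = (40.6×10³ × 7.0⁴)/(8 × 66.0³ × 2.82)
    = 9.74806e+07 / 6.48591e+06 = 15.03 → 15 coils

15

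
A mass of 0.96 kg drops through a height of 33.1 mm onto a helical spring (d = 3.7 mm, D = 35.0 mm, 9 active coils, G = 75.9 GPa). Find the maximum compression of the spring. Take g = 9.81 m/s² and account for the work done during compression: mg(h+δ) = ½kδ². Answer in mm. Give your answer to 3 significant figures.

13.9 mm

k = Gd⁴/(8D³N_a) = (75.9×10³)(3.7⁴)/(8·35.0³·9) = 4.608 N/mm
W = mg = 0.96 × 9.81 = 9.4176 N
½kδ² − Wδ − Wh = 0 → δ = (W + √(W² + 2kWh))/k
δ = (9.4176 + √(88.691 + 2872.83))/4.608 = (9.4176 + 54.42)/4.608 = 13.854 mm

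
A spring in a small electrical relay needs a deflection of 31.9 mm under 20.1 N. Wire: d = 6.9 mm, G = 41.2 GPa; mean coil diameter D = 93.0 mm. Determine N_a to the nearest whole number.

23

Required rate k = F/δ = 20.1/31.9 = 0.63009 N/mm
N_a = Gd⁴/(8D³k) = (41.2×10³ × 6.9⁴)/(8 × 93.0³ × 0.63009)
    = 9.33885e+07 / 4.05456e+06 = 23.03 → 23 coils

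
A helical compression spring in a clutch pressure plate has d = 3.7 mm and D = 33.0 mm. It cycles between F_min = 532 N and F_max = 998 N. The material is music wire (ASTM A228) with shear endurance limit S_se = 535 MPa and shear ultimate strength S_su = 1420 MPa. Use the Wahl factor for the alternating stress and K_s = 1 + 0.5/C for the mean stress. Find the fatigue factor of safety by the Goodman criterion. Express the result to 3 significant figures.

C = D/d = 33.0/3.7 = 8.9189; K_W = (4C−1)/(4C−4)+0.615/C = 1.1637; K_s = 1+0.5/C = 1.0561
F_a = (F_max−F_min)/2 = 233 N; F_m = (F_max+F_min)/2 = 765 N
τ_a = K_W·8F_aD/(πd³) = 1.1637 × 386.55 = 449.81 MPa
τ_m = K_s·8F_mD/(πd³) = 1.0561 × 1269.1 = 1340.3 MPa
Goodman: 1/n_f = τ_a/S_se + τ_m/S_su = 449.81/535 + 1340.3/1420 = 0.84077 + 0.94387 = 1.7846
n_f = 1/1.7846 = 0.5603

0.560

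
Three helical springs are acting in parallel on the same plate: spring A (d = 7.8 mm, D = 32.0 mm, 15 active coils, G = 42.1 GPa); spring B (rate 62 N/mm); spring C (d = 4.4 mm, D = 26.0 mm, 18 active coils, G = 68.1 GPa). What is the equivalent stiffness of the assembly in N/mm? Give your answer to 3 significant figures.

112 N/mm

k_A = Gd⁴/(8D³N_a) = (42.1×10³)(7.8⁴)/(8·32.0³·15) = 39.63 N/mm
k_C = Gd⁴/(8D³N_a) = (68.1×10³)(4.4⁴)/(8·26.0³·18) = 10.085 N/mm
Parallel: k_eq = 39.63 + 62 + 10.085 = 111.72 N/mm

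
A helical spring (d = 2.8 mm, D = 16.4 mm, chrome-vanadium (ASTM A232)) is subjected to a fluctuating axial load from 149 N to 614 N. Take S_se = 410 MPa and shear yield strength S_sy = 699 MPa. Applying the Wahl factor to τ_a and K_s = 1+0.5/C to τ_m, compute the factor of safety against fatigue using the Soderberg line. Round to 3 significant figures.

C = D/d = 16.4/2.8 = 5.8571; K_W = (4C−1)/(4C−4)+0.615/C = 1.2594; K_s = 1+0.5/C = 1.0854
F_a = (F_max−F_min)/2 = 232.5 N; F_m = (F_max+F_min)/2 = 381.5 N
τ_a = K_W·8F_aD/(πd³) = 1.2594 × 442.32 = 557.06 MPa
τ_m = K_s·8F_mD/(πd³) = 1.0854 × 725.78 = 787.74 MPa
Soderberg: 1/n_f = τ_a/S_se + τ_m/S_sy = 557.06/410 + 787.74/699 = 1.35868 + 1.12695 = 2.4856
n_f = 1/2.4856 = 0.4023

0.402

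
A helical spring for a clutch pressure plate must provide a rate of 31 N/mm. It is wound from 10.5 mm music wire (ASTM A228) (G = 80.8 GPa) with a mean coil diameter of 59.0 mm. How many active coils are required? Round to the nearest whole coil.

N_a = Gd⁴/(8D³k) = (80.8×10³ × 10.5⁴)/(8 × 59.0³ × 31)
    = 9.82129e+08 / 5.0934e+07 = 19.28 → 19 coils

19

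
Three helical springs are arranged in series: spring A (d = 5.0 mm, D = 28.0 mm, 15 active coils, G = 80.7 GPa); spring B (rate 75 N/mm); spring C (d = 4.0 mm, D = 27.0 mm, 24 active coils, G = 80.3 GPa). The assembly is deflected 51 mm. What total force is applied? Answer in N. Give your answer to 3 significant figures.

204 N

k_A = Gd⁴/(8D³N_a) = (80.7×10³)(5.0⁴)/(8·28.0³·15) = 19.147 N/mm
k_C = Gd⁴/(8D³N_a) = (80.3×10³)(4.0⁴)/(8·27.0³·24) = 5.4396 N/mm
Series: 1/k_eq = 1/19.147 + 1/75 + 1/5.4396 = 0.2494; k_eq = 4.0096 N/mm
F = k_eq·δ = 4.0096·51 = 204.49 N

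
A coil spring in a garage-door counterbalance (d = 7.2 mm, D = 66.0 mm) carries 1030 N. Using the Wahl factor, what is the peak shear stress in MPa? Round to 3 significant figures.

Spring index C = D/d = 66.0/7.2 = 9.1667
K_W = (4C−1)/(4C−4) + 0.615/C = 35.667/32.667 + 0.0671 = 1.1589
τ₀ = 8FD/(πd³) = 8·1030·66.0/(π·7.2³) = 543840/1172.6 = 463.79 MPa
τ_max = K·τ₀ = 1.1589 × 463.79 = 537.5 MPa

538 MPa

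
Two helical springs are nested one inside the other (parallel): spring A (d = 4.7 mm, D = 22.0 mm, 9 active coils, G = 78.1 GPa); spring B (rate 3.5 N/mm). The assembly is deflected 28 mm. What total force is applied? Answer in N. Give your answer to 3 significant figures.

1490 N

k_A = Gd⁴/(8D³N_a) = (78.1×10³)(4.7⁴)/(8·22.0³·9) = 49.71 N/mm
Parallel: k_eq = 49.71 + 3.5 = 53.21 N/mm
F = k_eq·δ = 53.21·28 = 1489.9 N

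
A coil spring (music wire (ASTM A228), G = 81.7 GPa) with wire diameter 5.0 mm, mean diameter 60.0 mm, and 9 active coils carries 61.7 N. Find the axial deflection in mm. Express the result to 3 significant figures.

18.8 mm

k = Gd⁴/(8D³N_a) = (81.7×10³)(5.0⁴)/(8·60.0³·9) = 3.2833 N/mm
δ = F/k = 61.7 / 3.2833 = 18.792 mm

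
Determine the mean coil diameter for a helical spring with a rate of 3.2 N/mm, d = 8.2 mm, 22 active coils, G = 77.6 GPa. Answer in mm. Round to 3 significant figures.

85.4 mm

D = (Gd⁴/(8N_a·k))^(1/3) = (77.6×10³·8.2⁴/(8·22·3.2))^(1/3)
  = (622952)^(1/3) = 85.4053 mm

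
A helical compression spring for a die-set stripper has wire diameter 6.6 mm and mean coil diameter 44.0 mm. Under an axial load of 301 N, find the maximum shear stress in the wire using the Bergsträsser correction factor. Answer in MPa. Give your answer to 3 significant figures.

Spring index C = D/d = 44.0/6.6 = 6.6667
K_B = (4C+2)/(4C−3) = 28.667/23.667 = 1.2113
τ₀ = 8FD/(πd³) = 8·301·44.0/(π·6.6³) = 105952/903.2 = 117.31 MPa
τ_max = K·τ₀ = 1.2113 × 117.31 = 142.09 MPa

142 MPa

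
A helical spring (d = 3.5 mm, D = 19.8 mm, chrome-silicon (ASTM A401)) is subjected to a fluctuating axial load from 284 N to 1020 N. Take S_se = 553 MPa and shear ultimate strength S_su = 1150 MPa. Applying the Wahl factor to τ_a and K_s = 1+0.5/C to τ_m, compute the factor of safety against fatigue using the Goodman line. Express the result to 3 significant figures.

0.582

C = D/d = 19.8/3.5 = 5.6571; K_W = (4C−1)/(4C−4)+0.615/C = 1.2698; K_s = 1+0.5/C = 1.0884
F_a = (F_max−F_min)/2 = 368 N; F_m = (F_max+F_min)/2 = 652 N
τ_a = K_W·8F_aD/(πd³) = 1.2698 × 432.76 = 549.5 MPa
τ_m = K_s·8F_mD/(πd³) = 1.0884 × 766.74 = 834.51 MPa
Goodman: 1/n_f = τ_a/S_se + τ_m/S_su = 549.5/553 + 834.51/1150 = 0.99367 + 0.72566 = 1.7193
n_f = 1/1.7193 = 0.5816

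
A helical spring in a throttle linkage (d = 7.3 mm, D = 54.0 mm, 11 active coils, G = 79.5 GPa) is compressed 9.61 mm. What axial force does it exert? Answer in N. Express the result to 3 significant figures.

157 N

k = Gd⁴/(8D³N_a) = (79.5×10³)(7.3⁴)/(8·54.0³·11) = 16.293 N/mm
F = k·δ = 16.293 × 9.61 = 156.57 N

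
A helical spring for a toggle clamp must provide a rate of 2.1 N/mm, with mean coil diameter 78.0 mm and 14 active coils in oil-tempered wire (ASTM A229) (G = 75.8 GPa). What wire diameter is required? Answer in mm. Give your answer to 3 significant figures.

d = (8D³N_a·k / G)^(1/4) = (8·78.0³·14·2.1 / (75.8×10³))^0.25
  = (1472.5)^0.25 = 6.1946 mm

6.19 mm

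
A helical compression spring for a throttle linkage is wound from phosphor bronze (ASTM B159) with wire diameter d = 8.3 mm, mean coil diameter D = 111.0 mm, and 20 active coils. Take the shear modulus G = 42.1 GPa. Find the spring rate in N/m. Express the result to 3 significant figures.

k = Gd⁴/(8D³N_a) = (42.1×10³ × 8.3⁴) / (8 × 111.0³ × 20)
  = 1.998e+08 / 2.18821e+08 = 0.91307 N/mm = 913.07 N/m

913 N/m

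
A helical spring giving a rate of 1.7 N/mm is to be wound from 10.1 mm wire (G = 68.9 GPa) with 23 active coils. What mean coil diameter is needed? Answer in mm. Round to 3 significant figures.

D = (Gd⁴/(8N_a·k))^(1/3) = (68.9×10³·10.1⁴/(8·23·1.7))^(1/3)
  = (2.29212e+06)^(1/3) = 131.8498 mm

132 mm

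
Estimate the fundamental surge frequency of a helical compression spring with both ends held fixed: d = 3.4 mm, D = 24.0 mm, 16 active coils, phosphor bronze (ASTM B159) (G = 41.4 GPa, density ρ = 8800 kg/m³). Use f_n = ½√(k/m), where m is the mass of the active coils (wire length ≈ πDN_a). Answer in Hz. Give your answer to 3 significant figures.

90.1 Hz

k = Gd⁴/(8D³N_a) = (41.4×10³)(3.4⁴)/(8·24.0³·16) = 3.1266 N/mm = 3126.6 N/m
Wire length L = πDN_a = π·24.0·16 = 1206.4 mm
m = ρ·(πd²/4)·L = 8800 × 9.0792×10⁻⁶ m² × 1.2064 m = 0.096385 kg
f_n = ½√(k/m) = 0.5·√(3126.6/0.096385) = 0.5·√(32439) = 90.053 Hz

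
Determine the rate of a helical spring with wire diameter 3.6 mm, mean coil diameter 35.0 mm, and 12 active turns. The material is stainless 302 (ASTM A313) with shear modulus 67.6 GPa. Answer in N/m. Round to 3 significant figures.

2760 N/m

k = Gd⁴/(8D³N_a) = (67.6×10³ × 3.6⁴) / (8 × 35.0³ × 12)
  = 1.13542e+07 / 4.116e+06 = 2.7586 N/mm = 2758.6 N/m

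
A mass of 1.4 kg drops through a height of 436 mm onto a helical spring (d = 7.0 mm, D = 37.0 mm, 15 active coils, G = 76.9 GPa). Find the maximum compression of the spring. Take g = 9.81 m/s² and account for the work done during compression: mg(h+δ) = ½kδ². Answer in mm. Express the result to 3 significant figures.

20.3 mm

k = Gd⁴/(8D³N_a) = (76.9×10³)(7.0⁴)/(8·37.0³·15) = 30.376 N/mm
W = mg = 1.4 × 9.81 = 13.734 N
½kδ² − Wδ − Wh = 0 → δ = (W + √(W² + 2kWh))/k
δ = (13.734 + √(188.62 + 363786))/30.376 = (13.734 + 603.3)/30.376 = 20.313 mm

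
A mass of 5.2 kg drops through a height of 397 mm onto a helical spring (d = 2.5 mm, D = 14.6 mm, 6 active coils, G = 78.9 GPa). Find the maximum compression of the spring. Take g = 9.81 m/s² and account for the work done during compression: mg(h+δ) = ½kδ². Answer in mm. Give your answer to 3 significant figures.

k = Gd⁴/(8D³N_a) = (78.9×10³)(2.5⁴)/(8·14.6³·6) = 20.632 N/mm
W = mg = 5.2 × 9.81 = 51.012 N
½kδ² − Wδ − Wh = 0 → δ = (W + √(W² + 2kWh))/k
δ = (51.012 + √(2602.2 + 835661))/20.632 = (51.012 + 915.57)/20.632 = 46.849 mm

46.8 mm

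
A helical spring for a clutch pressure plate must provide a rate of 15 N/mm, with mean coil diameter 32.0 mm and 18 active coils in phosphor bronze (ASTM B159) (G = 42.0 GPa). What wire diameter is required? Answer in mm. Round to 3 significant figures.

6.41 mm

d = (8D³N_a·k / G)^(1/4) = (8·32.0³·18·15 / (42.0×10³))^0.25
  = (1685.2)^0.25 = 6.4071 mm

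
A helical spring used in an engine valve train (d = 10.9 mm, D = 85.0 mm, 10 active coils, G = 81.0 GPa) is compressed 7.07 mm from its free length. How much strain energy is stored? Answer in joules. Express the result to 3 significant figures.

0.582 J

k = Gd⁴/(8D³N_a) = (81.0×10³)(10.9⁴)/(8·85.0³·10) = 23.273 N/mm
U = ½kδ² = 0.5 × 23.273 × 7.07² = 581.64 N·mm = 0.58164 J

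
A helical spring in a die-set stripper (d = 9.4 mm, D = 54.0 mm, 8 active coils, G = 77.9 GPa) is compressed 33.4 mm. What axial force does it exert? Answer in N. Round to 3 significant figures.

2020 N

k = Gd⁴/(8D³N_a) = (77.9×10³)(9.4⁴)/(8·54.0³·8) = 60.351 N/mm
F = k·δ = 60.351 × 33.4 = 2015.7 N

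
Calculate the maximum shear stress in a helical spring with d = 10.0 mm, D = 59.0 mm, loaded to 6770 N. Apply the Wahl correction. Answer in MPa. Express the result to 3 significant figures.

1280 MPa

Spring index C = D/d = 59.0/10.0 = 5.9000
K_W = (4C−1)/(4C−4) + 0.615/C = 22.600/19.600 + 0.1042 = 1.2573
τ₀ = 8FD/(πd³) = 8·6770·59.0/(π·10.0³) = 3.19544e+06/3141.6 = 1017.1 MPa
τ_max = K·τ₀ = 1.2573 × 1017.1 = 1278.8 MPa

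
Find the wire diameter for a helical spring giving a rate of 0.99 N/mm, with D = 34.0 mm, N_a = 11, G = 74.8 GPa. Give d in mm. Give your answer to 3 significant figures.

d = (8D³N_a·k / G)^(1/4) = (8·34.0³·11·0.99 / (74.8×10³))^0.25
  = (45.778)^0.25 = 2.6011 mm

2.60 mm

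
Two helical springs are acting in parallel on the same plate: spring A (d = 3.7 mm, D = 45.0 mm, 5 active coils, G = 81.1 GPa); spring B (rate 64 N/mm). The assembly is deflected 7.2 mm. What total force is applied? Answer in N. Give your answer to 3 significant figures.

k_A = Gd⁴/(8D³N_a) = (81.1×10³)(3.7⁴)/(8·45.0³·5) = 4.1699 N/mm
Parallel: k_eq = 4.1699 + 64 = 68.17 N/mm
F = k_eq·δ = 68.17·7.2 = 490.82 N

491 N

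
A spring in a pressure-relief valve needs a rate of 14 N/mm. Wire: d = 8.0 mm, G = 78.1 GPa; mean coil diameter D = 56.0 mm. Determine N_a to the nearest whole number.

16

N_a = Gd⁴/(8D³k) = (78.1×10³ × 8.0⁴)/(8 × 56.0³ × 14)
    = 3.19898e+08 / 1.9669e+07 = 16.26 → 16 coils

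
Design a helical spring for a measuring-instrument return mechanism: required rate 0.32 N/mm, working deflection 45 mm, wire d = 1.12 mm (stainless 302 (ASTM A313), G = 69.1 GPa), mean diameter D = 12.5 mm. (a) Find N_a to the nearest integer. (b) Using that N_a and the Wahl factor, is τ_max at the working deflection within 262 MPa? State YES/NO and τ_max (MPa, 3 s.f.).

N_a = Gd⁴/(8D³k) = (69.1×10³)(1.12⁴)/(8·12.5³·0.32) = 21.75 → N_a = 22
Actual rate k = Gd⁴/(8D³·22) = 0.31631 N/mm
Working load F = kδ = 0.31631·45 = 14.234 N
C = 12.5/1.12 = 11.1607; K_W = (4C−1)/(4C−4)+0.615/C = 1.1289
τ_max = K_W·8FD/(πd³) = 1.1289·322.49 = 364.06 MPa
τ_max > 262 MPa → exceeds allowable

(a) 22 coils; (b) NO, τ_max = 364 MPa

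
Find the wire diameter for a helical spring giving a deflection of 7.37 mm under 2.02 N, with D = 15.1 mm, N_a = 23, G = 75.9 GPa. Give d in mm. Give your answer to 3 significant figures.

Required rate k = F/δ = 2.02/7.37 = 0.27408 N/mm
d = (8D³N_a·k / G)^(1/4) = (8·15.1³·23·0.27408 / (75.9×10³))^0.25
  = (2.2877)^0.25 = 1.2298 mm

1.23 mm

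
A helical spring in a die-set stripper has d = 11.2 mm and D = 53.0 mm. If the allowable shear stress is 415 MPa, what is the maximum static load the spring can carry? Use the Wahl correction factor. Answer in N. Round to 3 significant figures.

3250 N

C = D/d = 53.0/11.2 = 4.7321
K_W = (4C−1)/(4C−4) + 0.615/C = 17.929/14.929 + 0.1300 = 1.3309
τ_max = K·8FD/(πd³) → F_max = τ_allow·πd³/(8DK)
F_max = 415·π·11.2³/(8·53.0·1.3309) = 1.8317e+06/564.31 = 3245.9 N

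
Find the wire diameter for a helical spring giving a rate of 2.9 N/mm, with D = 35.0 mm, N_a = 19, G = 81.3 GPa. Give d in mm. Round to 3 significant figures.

3.90 mm

d = (8D³N_a·k / G)^(1/4) = (8·35.0³·19·2.9 / (81.3×10³))^0.25
  = (232.46)^0.25 = 3.9047 mm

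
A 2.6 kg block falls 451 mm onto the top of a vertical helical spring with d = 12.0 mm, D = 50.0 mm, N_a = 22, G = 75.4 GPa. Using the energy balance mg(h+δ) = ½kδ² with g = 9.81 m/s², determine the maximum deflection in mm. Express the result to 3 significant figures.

18.4 mm

k = Gd⁴/(8D³N_a) = (75.4×10³)(12.0⁴)/(8·50.0³·22) = 71.068 N/mm
W = mg = 2.6 × 9.81 = 25.506 N
½kδ² − Wδ − Wh = 0 → δ = (W + √(W² + 2kWh))/k
δ = (25.506 + √(650.56 + 1.63502e+06))/71.068 = (25.506 + 1278.9)/71.068 = 18.355 mm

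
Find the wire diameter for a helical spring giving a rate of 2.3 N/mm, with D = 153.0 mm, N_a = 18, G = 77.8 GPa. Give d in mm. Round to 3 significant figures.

d = (8D³N_a·k / G)^(1/4) = (8·153.0³·18·2.3 / (77.8×10³))^0.25
  = (15247)^0.25 = 11.1121 mm

11.1 mm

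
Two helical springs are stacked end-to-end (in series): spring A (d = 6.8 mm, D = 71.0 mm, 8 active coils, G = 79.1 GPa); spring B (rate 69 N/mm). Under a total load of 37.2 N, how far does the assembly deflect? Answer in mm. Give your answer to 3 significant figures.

5.58 mm

k_A = Gd⁴/(8D³N_a) = (79.1×10³)(6.8⁴)/(8·71.0³·8) = 7.3834 N/mm
Series: 1/k_eq = 1/7.3834 + 1/69 = 0.14993; k_eq = 6.6697 N/mm
δ = F/k_eq = 37.2/6.6697 = 5.5775 mm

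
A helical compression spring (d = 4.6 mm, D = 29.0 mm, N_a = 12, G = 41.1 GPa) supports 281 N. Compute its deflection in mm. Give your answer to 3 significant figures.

35.8 mm

k = Gd⁴/(8D³N_a) = (41.1×10³)(4.6⁴)/(8·29.0³·12) = 7.8597 N/mm
δ = F/k = 281 / 7.8597 = 35.752 mm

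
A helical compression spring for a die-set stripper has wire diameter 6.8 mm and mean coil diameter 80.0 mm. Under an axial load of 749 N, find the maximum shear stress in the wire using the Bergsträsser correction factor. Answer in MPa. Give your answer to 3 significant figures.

540 MPa

Spring index C = D/d = 80.0/6.8 = 11.7647
K_B = (4C+2)/(4C−3) = 49.059/44.059 = 1.1135
τ₀ = 8FD/(πd³) = 8·749·80.0/(π·6.8³) = 479360/987.82 = 485.27 MPa
τ_max = K·τ₀ = 1.1135 × 485.27 = 540.34 MPa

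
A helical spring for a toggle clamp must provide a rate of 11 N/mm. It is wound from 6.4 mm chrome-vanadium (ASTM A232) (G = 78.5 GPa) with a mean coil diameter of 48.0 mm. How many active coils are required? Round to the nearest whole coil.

14

N_a = Gd⁴/(8D³k) = (78.5×10³ × 6.4⁴)/(8 × 48.0³ × 11)
    = 1.31701e+08 / 9.7321e+06 = 13.53 → 14 coils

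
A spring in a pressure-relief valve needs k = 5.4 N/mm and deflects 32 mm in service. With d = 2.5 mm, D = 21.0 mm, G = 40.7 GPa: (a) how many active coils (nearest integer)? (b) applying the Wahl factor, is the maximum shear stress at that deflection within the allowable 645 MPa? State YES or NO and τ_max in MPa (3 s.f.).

N_a = Gd⁴/(8D³k) = (40.7×10³)(2.5⁴)/(8·21.0³·5.4) = 3.974 → N_a = 4
Actual rate k = Gd⁴/(8D³·4) = 5.3647 N/mm
Working load F = kδ = 5.3647·32 = 171.67 N
C = 21.0/2.5 = 8.4000; K_W = (4C−1)/(4C−4)+0.615/C = 1.1746
τ_max = K_W·8FD/(πd³) = 1.1746·587.54 = 690.1 MPa
τ_max > 645 MPa → exceeds allowable

(a) 4 coils; (b) NO, τ_max = 690 MPa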